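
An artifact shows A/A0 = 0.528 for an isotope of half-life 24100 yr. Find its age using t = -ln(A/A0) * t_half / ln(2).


lambda = ln(2) / t_half = ln(2) / 24100 = 2.876129e-05 /yr
t = -ln(A/A0) / lambda
t = -ln(0.528) / 2.876129e-05
t = 22206 yr

22206


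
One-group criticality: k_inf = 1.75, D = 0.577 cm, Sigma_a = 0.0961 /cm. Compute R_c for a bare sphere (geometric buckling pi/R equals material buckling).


L^2 = D / Sigma_a = 0.577 / 0.0961 = 6.004162 cm^2
B_m^2 = (k_inf - 1) / L^2 = (1.75 - 1) / 6.004162 = 0.1249134 /cm^2
For a bare sphere: B_g = pi/R, so R_c = pi / sqrt(B_m^2)
R_c = pi / sqrt(0.1249134) = 8.8888 cm

8.8888


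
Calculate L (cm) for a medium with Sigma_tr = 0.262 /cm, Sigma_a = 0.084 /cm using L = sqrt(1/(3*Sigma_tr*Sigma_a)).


D = 1 / (3 * Sigma_tr) = 1 / (3 * 0.262) = 1.272265 cm
L = sqrt(D / Sigma_a)
L = sqrt(1.272265 / 0.084)
L = 3.8918 cm

3.8918


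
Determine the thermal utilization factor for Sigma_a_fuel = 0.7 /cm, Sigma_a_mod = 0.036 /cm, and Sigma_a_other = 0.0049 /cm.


f = Sigma_a_fuel / (Sigma_a_fuel + Sigma_a_mod + Sigma_a_other)
f = 0.7 / (0.7 + 0.036 + 0.0049)
f = 0.94480

0.94480


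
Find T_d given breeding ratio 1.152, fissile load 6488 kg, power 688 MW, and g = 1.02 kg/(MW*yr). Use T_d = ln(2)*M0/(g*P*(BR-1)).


Breeding gain G = BR - 1 = 1.152 - 1 = 0.152
Fissile production rate = g * P * G = 1.02 * 688 * 0.152 = 106.66752 kg/yr
T_d = ln(2) * M0 / (g * P * G)
T_d = ln(2) * 6488 / 106.66752 = 42.160 yr

42.160


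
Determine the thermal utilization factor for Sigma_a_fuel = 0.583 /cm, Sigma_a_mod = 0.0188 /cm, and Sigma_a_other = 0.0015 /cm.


f = Sigma_a_fuel / (Sigma_a_fuel + Sigma_a_mod + Sigma_a_other)
f = 0.583 / (0.583 + 0.0188 + 0.0015)
f = 0.96635

0.96635


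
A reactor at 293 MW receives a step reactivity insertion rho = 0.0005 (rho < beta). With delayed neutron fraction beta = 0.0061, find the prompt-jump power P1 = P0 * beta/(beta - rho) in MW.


P1/P0 = beta / (beta - rho)
P1/P0 = 0.0061 / (0.0061 - 0.0005) = 1.089286
P1 = 293 * 1.089286 = 319.16 MW

319.16


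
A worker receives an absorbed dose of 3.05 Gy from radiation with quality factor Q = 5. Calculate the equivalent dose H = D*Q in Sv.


H = D * Q
H = 3.05 * 5
H = 15.250 Sv

15.250


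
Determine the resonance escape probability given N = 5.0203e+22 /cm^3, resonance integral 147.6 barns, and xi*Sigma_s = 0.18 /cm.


p = exp(-N * I * 1e-24 / (xi*Sigma_s))
p = exp(-5.0203e+22 * 147.6 * 1e-24 / 0.18)
p = 1.3232e-18

1.3232e-18


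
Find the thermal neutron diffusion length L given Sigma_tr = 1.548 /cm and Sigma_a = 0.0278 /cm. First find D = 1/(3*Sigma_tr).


D = 1 / (3 * Sigma_tr) = 1 / (3 * 1.548) = 0.2153316 cm
L = sqrt(D / Sigma_a)
L = sqrt(0.2153316 / 0.0278)
L = 2.7831 cm

2.7831


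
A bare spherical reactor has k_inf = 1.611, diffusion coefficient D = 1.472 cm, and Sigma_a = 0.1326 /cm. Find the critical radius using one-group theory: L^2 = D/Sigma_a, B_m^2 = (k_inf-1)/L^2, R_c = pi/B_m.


L^2 = D / Sigma_a = 1.472 / 0.1326 = 11.10106 cm^2
B_m^2 = (k_inf - 1) / L^2 = (1.611 - 1) / 11.10106 = 0.05503979 /cm^2
For a bare sphere: B_g = pi/R, so R_c = pi / sqrt(B_m^2)
R_c = pi / sqrt(0.05503979) = 13.391 cm

13.391


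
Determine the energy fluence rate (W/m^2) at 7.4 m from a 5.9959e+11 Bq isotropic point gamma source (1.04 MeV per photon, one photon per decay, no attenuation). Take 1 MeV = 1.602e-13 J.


psi = A * E * 1.602e-13 / (4*pi*r^2)
psi = 5.9959e+11 * 1.04 * 1.602e-13 / (4*pi*7.4^2)
psi = 1.4517e-04 W/m^2

1.4517e-04


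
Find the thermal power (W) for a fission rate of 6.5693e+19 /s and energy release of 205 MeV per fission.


P = fission_rate * E_MeV * 1.602e-13
P = 6.5693e+19 * 205 * 1.602e-13
P = 2.1574e+09 W

2.1574e+09


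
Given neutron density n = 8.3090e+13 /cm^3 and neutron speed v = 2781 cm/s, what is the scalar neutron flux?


phi = n * v
phi = 8.3090e+13 * 2781
phi = 2.3107e+17 /cm^2/s

2.3107e+17


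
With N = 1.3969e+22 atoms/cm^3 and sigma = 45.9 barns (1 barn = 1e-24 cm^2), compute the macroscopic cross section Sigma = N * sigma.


Sigma = N * sigma_barns * 1e-24
Sigma = 1.3969e+22 * 45.9 * 1e-24
Sigma = 0.64118 /cm

0.64118


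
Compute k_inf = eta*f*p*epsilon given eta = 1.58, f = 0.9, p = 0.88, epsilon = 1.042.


k_inf = eta * f * p * epsilon
k_inf = 1.58 * 0.9 * 0.88 * 1.042
k_inf = 1.3039

1.3039


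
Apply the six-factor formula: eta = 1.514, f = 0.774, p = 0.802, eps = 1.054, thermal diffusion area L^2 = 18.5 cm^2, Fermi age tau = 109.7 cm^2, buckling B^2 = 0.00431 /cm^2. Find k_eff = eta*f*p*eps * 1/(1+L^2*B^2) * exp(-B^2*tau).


k_inf = eta*f*p*eps = 1.514*0.774*0.802*1.054 = 0.9905623
P_TNL = 1/(1 + L^2*B^2) = 1/(1 + 18.5*0.00431) = 0.9261532
P_FNL = exp(-B^2*tau) = exp(-0.00431*109.7) = 0.6232503
k_eff = k_inf * P_TNL * P_FNL = 0.9905623 * 0.9261532 * 0.6232503
k_eff = 0.57178

0.57178


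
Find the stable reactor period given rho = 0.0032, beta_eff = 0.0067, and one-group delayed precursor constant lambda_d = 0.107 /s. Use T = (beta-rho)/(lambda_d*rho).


T = (beta - rho) / (lambda_d * rho)
T = (0.0067 - 0.0032) / (0.107 * 0.0032)
T = 10.222 s

10.222


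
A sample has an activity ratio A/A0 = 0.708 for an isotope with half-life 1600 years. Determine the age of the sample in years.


lambda = ln(2) / t_half = ln(2) / 1600 = 4.332170e-04 /yr
t = -ln(A/A0) / lambda
t = -ln(0.708) / 4.332170e-04
t = 797.09 yr

797.09


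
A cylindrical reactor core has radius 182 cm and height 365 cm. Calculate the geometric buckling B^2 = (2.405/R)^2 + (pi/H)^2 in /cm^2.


B^2 = (2.405/R)^2 + (pi/H)^2
B^2 = (2.405/182)^2 + (pi/365)^2
B^2 = 2.4870e-04 /cm^2

2.4870e-04


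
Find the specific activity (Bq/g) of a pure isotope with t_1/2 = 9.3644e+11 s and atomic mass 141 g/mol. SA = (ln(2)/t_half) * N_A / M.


lambda = ln(2) / t_half = ln(2) / 9.3644e+11 = 7.401939e-13 /s
SA = lambda * N_A / M
SA = 7.401939e-13 * 6.022e23 / 141
SA = 3.1613e+09 Bq/g

3.1613e+09


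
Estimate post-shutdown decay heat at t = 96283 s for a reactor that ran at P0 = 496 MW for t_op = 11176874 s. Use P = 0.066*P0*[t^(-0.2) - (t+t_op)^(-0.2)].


P/P0 = 0.066 * [t^(-0.2) - (t + t_op)^(-0.2)]
P/P0 = 0.066 * [96283^(-0.2) - (96283 + 11176874)^(-0.2)]
P/P0 = 0.066 * [0.1007604 - 0.03886788] = 0.004084906
P = 496 * 0.004084906 = 2.0261 MW

2.0261


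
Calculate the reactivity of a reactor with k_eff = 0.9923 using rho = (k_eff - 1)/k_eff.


rho = (k_eff - 1) / k_eff
rho = (0.9923 - 1) / 0.9923
rho = -0.0077598

-0.0077598


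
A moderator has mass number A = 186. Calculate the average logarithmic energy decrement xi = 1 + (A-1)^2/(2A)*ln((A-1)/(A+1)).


xi = 1 + (A-1)^2/(2A) * ln((A-1)/(A+1))
xi = 1 + (186-1)^2/(2*186) * ln((186-1)/(186 +1))
xi = 0.010714

0.010714


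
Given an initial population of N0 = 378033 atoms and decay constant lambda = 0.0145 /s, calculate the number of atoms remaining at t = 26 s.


N = N0 * exp(-lambda * t)
N = 378033 * exp(-0.0145 * 26)
N = 259299

259299


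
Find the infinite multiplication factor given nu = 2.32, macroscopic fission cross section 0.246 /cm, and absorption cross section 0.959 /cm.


k_inf = nu * Sigma_f / Sigma_a
k_inf = 2.32 * 0.246 / 0.959
k_inf = 0.59512

0.59512


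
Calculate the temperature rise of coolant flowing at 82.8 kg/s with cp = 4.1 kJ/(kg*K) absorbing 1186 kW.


dT = Q / (m_dot * cp)
dT = 1186 / (82.8 * 4.1)
dT = 3.4936 C

3.4936


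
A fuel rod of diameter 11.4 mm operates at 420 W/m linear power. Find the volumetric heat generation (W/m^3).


r = D / 2 / 1000 = 11.4 / 2 / 1000 = 0.0057 m
q''' = q' / (pi * r^2)
q''' = 420 / (pi * 0.0057^2)
q''' = 4.1148e+06 W/m^3

4.1148e+06


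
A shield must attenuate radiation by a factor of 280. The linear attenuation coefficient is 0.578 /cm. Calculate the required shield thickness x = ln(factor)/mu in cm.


x = ln(factor) / mu
x = ln(280) / 0.578
x = 9.7488 cm

9.7488


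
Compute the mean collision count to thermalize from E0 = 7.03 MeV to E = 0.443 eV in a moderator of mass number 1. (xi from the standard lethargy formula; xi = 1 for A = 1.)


xi = 1 + (A-1)^2/(2A)*ln((A-1)/(A+1)) = 1 (for A = 1)
n = ln(E0/E) / xi
n = ln(7.03e6 / 0.443) / 1
n = ln(1.586907e+07) / 1 = 16.580

16.580


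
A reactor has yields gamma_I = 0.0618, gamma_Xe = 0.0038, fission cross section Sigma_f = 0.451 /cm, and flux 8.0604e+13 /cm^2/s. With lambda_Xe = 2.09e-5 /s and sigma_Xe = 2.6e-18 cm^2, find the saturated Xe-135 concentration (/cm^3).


Xe_eq = (gamma_I + gamma_Xe) * Sigma_f * phi / (lambda_Xe + sigma_Xe * phi)
Numerator = (0.0618 + 0.0038) * 0.451 * 8.0604e+13 = 2.384718e+12
Denominator = 2.09e-5 + 2.6e-18 * 8.0604e+13 = 2.304704e-04
Xe_eq = 2.384718e+12 / 2.304704e-04 = 1.0347e+16 /cm^3

1.0347e+16


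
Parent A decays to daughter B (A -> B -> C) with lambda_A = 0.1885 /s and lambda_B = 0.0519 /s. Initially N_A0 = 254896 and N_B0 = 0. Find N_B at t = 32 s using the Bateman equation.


N_B(t) = lambda_A * N_A0 / (lambda_B - lambda_A) * [exp(-lambda_A*t) - exp(-lambda_B*t)]
exp(-0.1885*32) = 0.002400688; exp(-0.0519*32) = 0.1899869
N_B = 0.1885 * 254896 / (0.0519 - 0.1885) * (0.002400688 - 0.1899869)
N_B = 65982

65982


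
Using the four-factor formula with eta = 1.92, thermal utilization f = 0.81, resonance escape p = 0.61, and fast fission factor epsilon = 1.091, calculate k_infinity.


k_inf = eta * f * p * epsilon
k_inf = 1.92 * 0.81 * 0.61 * 1.091
k_inf = 1.0350

1.0350


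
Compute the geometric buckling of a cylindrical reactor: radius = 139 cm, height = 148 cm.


B^2 = (2.405/R)^2 + (pi/H)^2
B^2 = (2.405/139)^2 + (pi/148)^2
B^2 = 7.4995e-04 /cm^2

7.4995e-04


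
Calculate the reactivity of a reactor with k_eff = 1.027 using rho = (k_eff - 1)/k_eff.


rho = (k_eff - 1) / k_eff
rho = (1.027 - 1) / 1.027
rho = 0.026290

0.026290


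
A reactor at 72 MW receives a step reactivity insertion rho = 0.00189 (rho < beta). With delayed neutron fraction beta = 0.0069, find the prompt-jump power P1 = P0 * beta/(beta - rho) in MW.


P1/P0 = beta / (beta - rho)
P1/P0 = 0.0069 / (0.0069 - 0.00189) = 1.377246
P1 = 72 * 1.377246 = 99.162 MW

99.162


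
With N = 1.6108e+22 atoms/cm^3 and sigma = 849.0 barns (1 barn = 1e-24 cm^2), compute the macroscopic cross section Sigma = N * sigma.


Sigma = N * sigma_barns * 1e-24
Sigma = 1.6108e+22 * 849.0 * 1e-24
Sigma = 13.676 /cm

13.676


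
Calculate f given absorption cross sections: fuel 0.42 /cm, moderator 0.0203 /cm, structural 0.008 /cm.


f = Sigma_a_fuel / (Sigma_a_fuel + Sigma_a_mod + Sigma_a_other)
f = 0.42 / (0.42 + 0.0203 + 0.008)
f = 0.93687

0.93687


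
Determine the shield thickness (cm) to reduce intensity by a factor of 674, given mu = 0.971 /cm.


x = ln(factor) / mu
x = ln(674) / 0.971
x = 6.7078 cm

6.7078


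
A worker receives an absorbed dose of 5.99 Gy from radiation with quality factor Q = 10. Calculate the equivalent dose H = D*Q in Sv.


H = D * Q
H = 5.99 * 10
H = 59.900 Sv

59.900


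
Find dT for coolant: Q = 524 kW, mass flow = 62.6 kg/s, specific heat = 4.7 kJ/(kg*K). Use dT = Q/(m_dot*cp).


dT = Q / (m_dot * cp)
dT = 524 / (62.6 * 4.7)
dT = 1.7810 C

1.7810


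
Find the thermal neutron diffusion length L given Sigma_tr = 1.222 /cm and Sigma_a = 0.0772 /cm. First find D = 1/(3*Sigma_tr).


D = 1 / (3 * Sigma_tr) = 1 / (3 * 1.222) = 0.2727769 cm
L = sqrt(D / Sigma_a)
L = sqrt(0.2727769 / 0.0772)
L = 1.8797 cm

1.8797


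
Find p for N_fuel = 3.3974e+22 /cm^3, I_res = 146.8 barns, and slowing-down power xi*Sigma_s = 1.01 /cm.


p = exp(-N * I * 1e-24 / (xi*Sigma_s))
p = exp(-3.3974e+22 * 146.8 * 1e-24 / 1.01)
p = 0.0071689

0.0071689


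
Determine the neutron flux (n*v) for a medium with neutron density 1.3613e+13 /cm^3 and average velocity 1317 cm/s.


phi = n * v
phi = 1.3613e+13 * 1317
phi = 1.7928e+16 /cm^2/s

1.7928e+16


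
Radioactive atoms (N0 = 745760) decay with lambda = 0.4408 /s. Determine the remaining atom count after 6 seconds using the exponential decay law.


N = N0 * exp(-lambda * t)
N = 745760 * exp(-0.4408 * 6)
N = 52964

52964


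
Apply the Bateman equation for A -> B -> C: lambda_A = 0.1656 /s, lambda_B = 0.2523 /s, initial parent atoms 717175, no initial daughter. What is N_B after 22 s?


N_B(t) = lambda_A * N_A0 / (lambda_B - lambda_A) * [exp(-lambda_A*t) - exp(-lambda_B*t)]
exp(-0.1656*22) = 0.02616847; exp(-0.2523*22) = 0.003885125
N_B = 0.1656 * 717175 / (0.2523 - 0.1656) * (0.02616847 - 0.003885125)
N_B = 30524

30524


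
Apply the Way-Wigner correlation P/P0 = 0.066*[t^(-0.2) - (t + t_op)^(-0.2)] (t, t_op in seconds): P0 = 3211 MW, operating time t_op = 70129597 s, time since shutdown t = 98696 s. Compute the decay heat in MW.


P/P0 = 0.066 * [t^(-0.2) - (t + t_op)^(-0.2)]
P/P0 = 0.066 * [98696^(-0.2) - (98696 + 70129597)^(-0.2)]
P/P0 = 0.066 * [0.1002629 - 0.02695862] = 0.004838082
P = 3211 * 0.004838082 = 15.535 MW

15.535


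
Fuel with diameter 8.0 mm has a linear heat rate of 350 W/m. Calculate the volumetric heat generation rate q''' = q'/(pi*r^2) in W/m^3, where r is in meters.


r = D / 2 / 1000 = 8.0 / 2 / 1000 = 0.004 m
q''' = q' / (pi * r^2)
q''' = 350 / (pi * 0.004^2)
q''' = 6.9630e+06 W/m^3

6.9630e+06


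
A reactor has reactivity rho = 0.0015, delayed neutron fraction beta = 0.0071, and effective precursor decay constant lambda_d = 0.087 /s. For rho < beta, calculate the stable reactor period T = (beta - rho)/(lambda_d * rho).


T = (beta - rho) / (lambda_d * rho)
T = (0.0071 - 0.0015) / (0.087 * 0.0015)
T = 42.912 s

42.912


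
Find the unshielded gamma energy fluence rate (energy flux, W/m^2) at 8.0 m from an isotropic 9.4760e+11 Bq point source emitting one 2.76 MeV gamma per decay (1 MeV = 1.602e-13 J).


psi = A * E * 1.602e-13 / (4*pi*r^2)
psi = 9.4760e+11 * 2.76 * 1.602e-13 / (4*pi*8.0^2)
psi = 5.2096e-04 W/m^2

5.2096e-04


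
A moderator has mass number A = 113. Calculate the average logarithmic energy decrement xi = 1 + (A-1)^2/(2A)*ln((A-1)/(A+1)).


xi = 1 + (A-1)^2/(2A) * ln((A-1)/(A+1))
xi = 1 + (113-1)^2/(2*113) * ln((113-1)/(113 +1))
xi = 0.017595

0.017595


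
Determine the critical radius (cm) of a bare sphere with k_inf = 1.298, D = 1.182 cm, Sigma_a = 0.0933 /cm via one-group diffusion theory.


L^2 = D / Sigma_a = 1.182 / 0.0933 = 12.66881 cm^2
B_m^2 = (k_inf - 1) / L^2 = (1.298 - 1) / 12.66881 = 0.02352234 /cm^2
For a bare sphere: B_g = pi/R, so R_c = pi / sqrt(B_m^2)
R_c = pi / sqrt(0.02352234) = 20.484 cm

20.484


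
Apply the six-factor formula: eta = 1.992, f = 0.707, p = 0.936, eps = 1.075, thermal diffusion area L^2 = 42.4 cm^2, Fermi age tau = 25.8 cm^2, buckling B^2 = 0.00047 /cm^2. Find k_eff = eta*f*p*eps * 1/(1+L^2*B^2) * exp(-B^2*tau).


k_inf = eta*f*p*eps = 1.992*0.707*0.936*1.075 = 1.417076
P_TNL = 1/(1 + L^2*B^2) = 1/(1 + 42.4*0.00047) = 0.9804614
P_FNL = exp(-B^2*tau) = exp(-0.00047*25.8) = 0.9879472
k_eff = k_inf * P_TNL * P_FNL = 1.417076 * 0.9804614 * 0.9879472
k_eff = 1.3726

1.3726


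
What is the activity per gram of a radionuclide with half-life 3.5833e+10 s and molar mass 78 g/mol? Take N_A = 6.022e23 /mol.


lambda = ln(2) / t_half = ln(2) / 3.5833e+10 = 1.934382e-11 /s
SA = lambda * N_A / M
SA = 1.934382e-11 * 6.022e23 / 78
SA = 1.4934e+11 Bq/g

1.4934e+11


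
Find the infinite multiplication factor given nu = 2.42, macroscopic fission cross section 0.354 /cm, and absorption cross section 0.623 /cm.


k_inf = nu * Sigma_f / Sigma_a
k_inf = 2.42 * 0.354 / 0.623
k_inf = 1.3751

1.3751


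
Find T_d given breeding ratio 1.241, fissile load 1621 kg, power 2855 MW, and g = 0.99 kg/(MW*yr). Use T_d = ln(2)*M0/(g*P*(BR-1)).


Breeding gain G = BR - 1 = 1.241 - 1 = 0.241
Fissile production rate = g * P * G = 0.99 * 2855 * 0.241 = 681.17445 kg/yr
T_d = ln(2) * M0 / (g * P * G)
T_d = ln(2) * 1621 / 681.17445 = 1.6495 yr

1.6495


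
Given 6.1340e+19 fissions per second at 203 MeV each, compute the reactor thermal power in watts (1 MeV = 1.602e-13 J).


P = fission_rate * E_MeV * 1.602e-13
P = 6.1340e+19 * 203 * 1.602e-13
P = 1.9948e+09 W

1.9948e+09


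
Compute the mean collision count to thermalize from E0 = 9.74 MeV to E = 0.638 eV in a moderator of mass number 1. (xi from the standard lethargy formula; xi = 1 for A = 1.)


xi = 1 + (A-1)^2/(2A)*ln((A-1)/(A+1)) = 1 (for A = 1)
n = ln(E0/E) / xi
n = ln(9.74e6 / 0.638) / 1
n = ln(1.526646e+07) / 1 = 16.541

16.541


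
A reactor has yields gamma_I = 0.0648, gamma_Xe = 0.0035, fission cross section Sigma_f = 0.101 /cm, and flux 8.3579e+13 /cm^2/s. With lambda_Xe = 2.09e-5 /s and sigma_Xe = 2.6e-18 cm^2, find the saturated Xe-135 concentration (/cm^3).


Xe_eq = (gamma_I + gamma_Xe) * Sigma_f * phi / (lambda_Xe + sigma_Xe * phi)
Numerator = (0.0648 + 0.0035) * 0.101 * 8.3579e+13 = 5.765530e+11
Denominator = 2.09e-5 + 2.6e-18 * 8.3579e+13 = 2.382054e-04
Xe_eq = 5.765530e+11 / 2.382054e-04 = 2.4204e+15 /cm^3

2.4204e+15


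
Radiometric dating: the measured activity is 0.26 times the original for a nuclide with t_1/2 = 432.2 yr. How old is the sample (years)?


lambda = ln(2) / t_half = ln(2) / 432.2 = 0.001603765 /yr
t = -ln(A/A0) / lambda
t = -ln(0.26) / 0.001603765
t = 839.94 yr

839.94


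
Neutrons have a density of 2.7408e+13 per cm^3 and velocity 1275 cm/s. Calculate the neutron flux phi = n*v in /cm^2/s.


phi = n * v
phi = 2.7408e+13 * 1275
phi = 3.4945e+16 /cm^2/s

3.4945e+16


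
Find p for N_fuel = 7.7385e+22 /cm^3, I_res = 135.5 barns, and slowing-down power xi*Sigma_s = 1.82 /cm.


p = exp(-N * I * 1e-24 / (xi*Sigma_s))
p = exp(-7.7385e+22 * 135.5 * 1e-24 / 1.82)
p = 0.0031468

0.0031468


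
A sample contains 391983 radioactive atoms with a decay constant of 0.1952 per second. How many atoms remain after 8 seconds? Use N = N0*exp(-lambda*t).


N = N0 * exp(-lambda * t)
N = 391983 * exp(-0.1952 * 8)
N = 82238

82238


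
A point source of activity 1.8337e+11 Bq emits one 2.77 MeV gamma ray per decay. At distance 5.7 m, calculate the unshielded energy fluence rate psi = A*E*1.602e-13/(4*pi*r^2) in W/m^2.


psi = A * E * 1.602e-13 / (4*pi*r^2)
psi = 1.8337e+11 * 2.77 * 1.602e-13 / (4*pi*5.7^2)
psi = 1.9930e-04 W/m^2

1.9930e-04


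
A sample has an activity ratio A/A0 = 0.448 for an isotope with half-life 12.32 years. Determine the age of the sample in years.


lambda = ln(2) / t_half = ln(2) / 12.32 = 0.05626195 /yr
t = -ln(A/A0) / lambda
t = -ln(0.448) / 0.05626195
t = 14.272 yr

14.272


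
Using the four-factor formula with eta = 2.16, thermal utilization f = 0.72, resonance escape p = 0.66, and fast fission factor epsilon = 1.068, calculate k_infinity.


k_inf = eta * f * p * epsilon
k_inf = 2.16 * 0.72 * 0.66 * 1.068
k_inf = 1.0962

1.0962


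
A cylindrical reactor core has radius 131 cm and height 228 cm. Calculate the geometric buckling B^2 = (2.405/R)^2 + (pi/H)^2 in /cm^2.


B^2 = (2.405/R)^2 + (pi/H)^2
B^2 = (2.405/131)^2 + (pi/228)^2
B^2 = 5.2690e-04 /cm^2

5.2690e-04


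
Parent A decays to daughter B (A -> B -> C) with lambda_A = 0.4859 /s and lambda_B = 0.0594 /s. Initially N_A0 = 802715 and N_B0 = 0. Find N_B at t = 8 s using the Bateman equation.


N_B(t) = lambda_A * N_A0 / (lambda_B - lambda_A) * [exp(-lambda_A*t) - exp(-lambda_B*t)]
exp(-0.4859*8) = 0.02050267; exp(-0.0594*8) = 0.6217607
N_B = 0.4859 * 802715 / (0.0594 - 0.4859) * (0.02050267 - 0.6217607)
N_B = 549857

549857


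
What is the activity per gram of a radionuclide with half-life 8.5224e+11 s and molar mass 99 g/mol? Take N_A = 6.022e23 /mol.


lambda = ln(2) / t_half = ln(2) / 8.5224e+11 = 8.133239e-13 /s
SA = lambda * N_A / M
SA = 8.133239e-13 * 6.022e23 / 99
SA = 4.9473e+09 Bq/g

4.9473e+09


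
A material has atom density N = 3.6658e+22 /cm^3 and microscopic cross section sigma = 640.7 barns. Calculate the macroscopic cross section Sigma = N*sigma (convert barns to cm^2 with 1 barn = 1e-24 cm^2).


Sigma = N * sigma_barns * 1e-24
Sigma = 3.6658e+22 * 640.7 * 1e-24
Sigma = 23.487 /cm

23.487


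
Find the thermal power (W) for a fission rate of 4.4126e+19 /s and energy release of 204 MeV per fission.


P = fission_rate * E_MeV * 1.602e-13
P = 4.4126e+19 * 204 * 1.602e-13
P = 1.4421e+09 W

1.4421e+09


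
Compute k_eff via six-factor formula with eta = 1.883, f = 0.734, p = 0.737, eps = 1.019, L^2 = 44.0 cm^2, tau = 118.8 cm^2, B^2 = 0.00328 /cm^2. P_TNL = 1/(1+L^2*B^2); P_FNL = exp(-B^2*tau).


k_inf = eta*f*p*eps = 1.883*0.734*0.737*1.019 = 1.037978
P_TNL = 1/(1 + L^2*B^2) = 1/(1 + 44.0*0.00328) = 0.8738814
P_FNL = exp(-B^2*tau) = exp(-0.00328*118.8) = 0.6772844
k_eff = k_inf * P_TNL * P_FNL = 1.037978 * 0.8738814 * 0.6772844
k_eff = 0.61434

0.61434


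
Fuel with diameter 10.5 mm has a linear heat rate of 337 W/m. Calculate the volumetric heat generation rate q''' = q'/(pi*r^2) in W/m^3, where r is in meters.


r = D / 2 / 1000 = 10.5 / 2 / 1000 = 0.00525 m
q''' = q' / (pi * r^2)
q''' = 337 / (pi * 0.00525^2)
q''' = 3.8919e+06 W/m^3

3.8919e+06


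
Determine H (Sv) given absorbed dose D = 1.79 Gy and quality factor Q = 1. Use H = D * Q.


H = D * Q
H = 1.79 * 1
H = 1.7900 Sv

1.7900


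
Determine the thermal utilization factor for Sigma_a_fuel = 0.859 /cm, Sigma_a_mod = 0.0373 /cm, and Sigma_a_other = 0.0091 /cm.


f = Sigma_a_fuel / (Sigma_a_fuel + Sigma_a_mod + Sigma_a_other)
f = 0.859 / (0.859 + 0.0373 + 0.0091)
f = 0.94875

0.94875


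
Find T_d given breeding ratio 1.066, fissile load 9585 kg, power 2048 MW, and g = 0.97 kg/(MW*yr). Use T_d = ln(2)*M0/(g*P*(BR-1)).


Breeding gain G = BR - 1 = 1.066 - 1 = 0.066
Fissile production rate = g * P * G = 0.97 * 2048 * 0.066 = 131.11296 kg/yr
T_d = ln(2) * M0 / (g * P * G)
T_d = ln(2) * 9585 / 131.11296 = 50.672 yr

50.672


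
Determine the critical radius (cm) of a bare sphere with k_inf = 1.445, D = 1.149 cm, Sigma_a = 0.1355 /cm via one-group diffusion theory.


L^2 = D / Sigma_a = 1.149 / 0.1355 = 8.479705 cm^2
B_m^2 = (k_inf - 1) / L^2 = (1.445 - 1) / 8.479705 = 0.05247824 /cm^2
For a bare sphere: B_g = pi/R, so R_c = pi / sqrt(B_m^2)
R_c = pi / sqrt(0.05247824) = 13.714 cm

13.714


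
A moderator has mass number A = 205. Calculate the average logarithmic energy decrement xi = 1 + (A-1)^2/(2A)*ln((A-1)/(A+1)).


xi = 1 + (A-1)^2/(2A) * ln((A-1)/(A+1))
xi = 1 + (205-1)^2/(2*205) * ln((205-1)/(205 +1))
xi = 0.0097244

0.0097244


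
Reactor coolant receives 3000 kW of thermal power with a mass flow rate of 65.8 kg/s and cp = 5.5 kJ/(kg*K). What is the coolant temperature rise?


dT = Q / (m_dot * cp)
dT = 3000 / (65.8 * 5.5)
dT = 8.2896 C

8.2896


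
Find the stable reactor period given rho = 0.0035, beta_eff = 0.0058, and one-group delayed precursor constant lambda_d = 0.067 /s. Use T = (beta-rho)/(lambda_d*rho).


T = (beta - rho) / (lambda_d * rho)
T = (0.0058 - 0.0035) / (0.067 * 0.0035)
T = 9.8081 s

9.8081


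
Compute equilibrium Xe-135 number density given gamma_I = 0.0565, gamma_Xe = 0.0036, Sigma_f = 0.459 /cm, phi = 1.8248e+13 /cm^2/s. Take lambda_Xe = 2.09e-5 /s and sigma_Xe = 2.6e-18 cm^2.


Xe_eq = (gamma_I + gamma_Xe) * Sigma_f * phi / (lambda_Xe + sigma_Xe * phi)
Numerator = (0.0565 + 0.0036) * 0.459 * 1.8248e+13 = 5.033875e+11
Denominator = 2.09e-5 + 2.6e-18 * 1.8248e+13 = 6.834480e-05
Xe_eq = 5.033875e+11 / 6.834480e-05 = 7.3654e+15 /cm^3

7.3654e+15


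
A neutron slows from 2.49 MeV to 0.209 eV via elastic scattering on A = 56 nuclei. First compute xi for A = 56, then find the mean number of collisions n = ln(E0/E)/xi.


xi = 1 + (A-1)^2/(2A)*ln((A-1)/(A+1)) = 0.03529286 (for A = 56)
n = ln(E0/E) / xi
n = ln(2.49e6 / 0.209) / 0.03529286
n = ln(1.191388e+07) / 0.03529286 = 461.66

461.66


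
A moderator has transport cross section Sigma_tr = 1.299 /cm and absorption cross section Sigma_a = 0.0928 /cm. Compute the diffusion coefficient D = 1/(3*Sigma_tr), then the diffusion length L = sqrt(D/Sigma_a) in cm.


D = 1 / (3 * Sigma_tr) = 1 / (3 * 1.299) = 0.2566076 cm
L = sqrt(D / Sigma_a)
L = sqrt(0.2566076 / 0.0928)
L = 1.6629 cm

1.6629


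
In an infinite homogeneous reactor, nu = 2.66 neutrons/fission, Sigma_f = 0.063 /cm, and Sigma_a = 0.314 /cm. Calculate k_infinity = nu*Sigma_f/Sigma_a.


k_inf = nu * Sigma_f / Sigma_a
k_inf = 2.66 * 0.063 / 0.314
k_inf = 0.53369

0.53369


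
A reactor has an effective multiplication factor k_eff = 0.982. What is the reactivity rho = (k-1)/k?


rho = (k_eff - 1) / k_eff
rho = (0.982 - 1) / 0.982
rho = -0.018330

-0.018330


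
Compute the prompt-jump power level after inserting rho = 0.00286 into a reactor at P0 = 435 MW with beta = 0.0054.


P1/P0 = beta / (beta - rho)
P1/P0 = 0.0054 / (0.0054 - 0.00286) = 2.125984
P1 = 435 * 2.125984 = 924.80 MW

924.80


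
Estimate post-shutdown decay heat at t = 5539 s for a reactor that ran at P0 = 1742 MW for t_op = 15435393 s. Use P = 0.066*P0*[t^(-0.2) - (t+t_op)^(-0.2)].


P/P0 = 0.066 * [t^(-0.2) - (t + t_op)^(-0.2)]
P/P0 = 0.066 * [5539^(-0.2) - (5539 + 15435393)^(-0.2)]
P/P0 = 0.066 * [0.1783667 - 0.03649768] = 0.009363355
P = 1742 * 0.009363355 = 16.311 MW

16.311


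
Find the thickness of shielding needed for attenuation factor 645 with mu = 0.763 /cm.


x = ln(factor) / mu
x = ln(645) / 0.763
x = 8.4787 cm

8.4787


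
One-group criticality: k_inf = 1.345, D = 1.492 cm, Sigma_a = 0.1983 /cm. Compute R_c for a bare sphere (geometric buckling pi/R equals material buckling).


L^2 = D / Sigma_a = 1.492 / 0.1983 = 7.523954 cm^2
B_m^2 = (k_inf - 1) / L^2 = (1.345 - 1) / 7.523954 = 0.04585355 /cm^2
For a bare sphere: B_g = pi/R, so R_c = pi / sqrt(B_m^2)
R_c = pi / sqrt(0.04585355) = 14.671 cm

14.671


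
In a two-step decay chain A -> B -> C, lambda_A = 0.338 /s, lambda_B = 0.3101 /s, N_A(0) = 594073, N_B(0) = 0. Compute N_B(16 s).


N_B(t) = lambda_A * N_A0 / (lambda_B - lambda_A) * [exp(-lambda_A*t) - exp(-lambda_B*t)]
exp(-0.338*16) = 0.004480592; exp(-0.3101*16) = 0.007001716
N_B = 0.338 * 594073 / (0.3101 - 0.338) * (0.004480592 - 0.007001716)
N_B = 18145

18145


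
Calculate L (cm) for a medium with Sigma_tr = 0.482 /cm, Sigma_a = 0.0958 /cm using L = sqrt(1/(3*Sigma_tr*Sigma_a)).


D = 1 / (3 * Sigma_tr) = 1 / (3 * 0.482) = 0.6915629 cm
L = sqrt(D / Sigma_a)
L = sqrt(0.6915629 / 0.0958)
L = 2.6868 cm

2.6868


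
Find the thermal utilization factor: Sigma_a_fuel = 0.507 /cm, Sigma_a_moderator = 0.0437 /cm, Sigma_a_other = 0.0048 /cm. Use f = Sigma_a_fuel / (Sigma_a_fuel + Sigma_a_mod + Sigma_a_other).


f = Sigma_a_fuel / (Sigma_a_fuel + Sigma_a_mod + Sigma_a_other)
f = 0.507 / (0.507 + 0.0437 + 0.0048)
f = 0.91269

0.91269


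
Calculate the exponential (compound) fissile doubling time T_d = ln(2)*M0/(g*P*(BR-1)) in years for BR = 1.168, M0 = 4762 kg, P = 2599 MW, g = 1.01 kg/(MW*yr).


Breeding gain G = BR - 1 = 1.168 - 1 = 0.168
Fissile production rate = g * P * G = 1.01 * 2599 * 0.168 = 440.99832 kg/yr
T_d = ln(2) * M0 / (g * P * G)
T_d = ln(2) * 4762 / 440.99832 = 7.4848 yr

7.4848


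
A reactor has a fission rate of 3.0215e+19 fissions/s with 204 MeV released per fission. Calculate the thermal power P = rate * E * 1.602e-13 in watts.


P = fission_rate * E_MeV * 1.602e-13
P = 3.0215e+19 * 204 * 1.602e-13
P = 9.8745e+08 W

9.8745e+08


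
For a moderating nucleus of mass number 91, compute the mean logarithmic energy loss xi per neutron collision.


xi = 1 + (A-1)^2/(2A) * ln((A-1)/(A+1))
xi = 1 + (91-1)^2/(2*91) * ln((91-1)/(91 +1))
xi = 0.021818

0.021818


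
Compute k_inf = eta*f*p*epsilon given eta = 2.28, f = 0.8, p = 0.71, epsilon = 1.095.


k_inf = eta * f * p * epsilon
k_inf = 2.28 * 0.8 * 0.71 * 1.095
k_inf = 1.4181

1.4181


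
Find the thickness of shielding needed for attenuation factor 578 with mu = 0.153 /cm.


x = ln(factor) / mu
x = ln(578) / 0.153
x = 41.566 cm

41.566


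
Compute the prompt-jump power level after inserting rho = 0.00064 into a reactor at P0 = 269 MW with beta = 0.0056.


P1/P0 = beta / (beta - rho)
P1/P0 = 0.0056 / (0.0056 - 0.00064) = 1.129032
P1 = 269 * 1.129032 = 303.71 MW

303.71


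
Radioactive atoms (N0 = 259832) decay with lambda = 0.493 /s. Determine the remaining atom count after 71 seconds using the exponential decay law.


N = N0 * exp(-lambda * t)
N = 259832 * exp(-0.493 * 71)
N = 1.6334e-10

1.6334e-10


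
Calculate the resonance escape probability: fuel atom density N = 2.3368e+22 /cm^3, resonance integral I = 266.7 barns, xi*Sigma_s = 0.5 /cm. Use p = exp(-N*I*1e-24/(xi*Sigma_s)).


p = exp(-N * I * 1e-24 / (xi*Sigma_s))
p = exp(-2.3368e+22 * 266.7 * 1e-24 / 0.5)
p = 3.8614e-06

3.8614e-06


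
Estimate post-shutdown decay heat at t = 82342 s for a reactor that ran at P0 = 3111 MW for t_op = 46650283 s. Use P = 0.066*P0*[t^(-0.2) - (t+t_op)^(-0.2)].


P/P0 = 0.066 * [t^(-0.2) - (t + t_op)^(-0.2)]
P/P0 = 0.066 * [82342^(-0.2) - (82342 + 46650283)^(-0.2)]
P/P0 = 0.066 * [0.1039623 - 0.02924664] = 0.004931234
P = 3111 * 0.004931234 = 15.341 MW

15.341


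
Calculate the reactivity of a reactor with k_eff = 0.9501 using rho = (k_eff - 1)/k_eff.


rho = (k_eff - 1) / k_eff
rho = (0.9501 - 1) / 0.9501
rho = -0.052521

-0.052521


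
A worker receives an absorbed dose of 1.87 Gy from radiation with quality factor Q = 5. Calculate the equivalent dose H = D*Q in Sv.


H = D * Q
H = 1.87 * 5
H = 9.3500 Sv

9.3500


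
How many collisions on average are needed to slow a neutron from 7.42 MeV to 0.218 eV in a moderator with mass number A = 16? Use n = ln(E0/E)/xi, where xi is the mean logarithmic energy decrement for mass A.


xi = 1 + (A-1)^2/(2A)*ln((A-1)/(A+1)) = 0.1199467 (for A = 16)
n = ln(E0/E) / xi
n = ln(7.42e6 / 0.218) / 0.1199467
n = ln(3.403670e+07) / 0.1199467 = 144.59

144.59


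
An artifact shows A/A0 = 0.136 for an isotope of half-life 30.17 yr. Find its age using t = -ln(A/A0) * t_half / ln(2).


lambda = ln(2) / t_half = ln(2) / 30.17 = 0.02297472 /yr
t = -ln(A/A0) / lambda
t = -ln(0.136) / 0.02297472
t = 86.839 yr

86.839


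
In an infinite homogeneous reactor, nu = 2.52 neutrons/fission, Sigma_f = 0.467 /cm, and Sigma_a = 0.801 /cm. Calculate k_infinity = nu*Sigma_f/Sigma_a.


k_inf = nu * Sigma_f / Sigma_a
k_inf = 2.52 * 0.467 / 0.801
k_inf = 1.4692

1.4692


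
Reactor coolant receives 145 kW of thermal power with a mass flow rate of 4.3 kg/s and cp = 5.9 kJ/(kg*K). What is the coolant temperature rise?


dT = Q / (m_dot * cp)
dT = 145 / (4.3 * 5.9)
dT = 5.7154 C

5.7154


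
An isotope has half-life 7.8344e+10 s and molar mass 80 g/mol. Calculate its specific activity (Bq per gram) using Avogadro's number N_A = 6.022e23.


lambda = ln(2) / t_half = ln(2) / 7.8344e+10 = 8.847483e-12 /s
SA = lambda * N_A / M
SA = 8.847483e-12 * 6.022e23 / 80
SA = 6.6599e+10 Bq/g

6.6599e+10


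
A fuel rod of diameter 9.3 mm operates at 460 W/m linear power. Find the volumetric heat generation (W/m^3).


r = D / 2 / 1000 = 9.3 / 2 / 1000 = 0.00465 m
q''' = q' / (pi * r^2)
q''' = 460 / (pi * 0.00465^2)
q''' = 6.7718e+06 W/m^3

6.7718e+06


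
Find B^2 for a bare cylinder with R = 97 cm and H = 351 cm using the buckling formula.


B^2 = (2.405/R)^2 + (pi/H)^2
B^2 = (2.405/97)^2 + (pi/351)^2
B^2 = 6.9484e-04 /cm^2

6.9484e-04


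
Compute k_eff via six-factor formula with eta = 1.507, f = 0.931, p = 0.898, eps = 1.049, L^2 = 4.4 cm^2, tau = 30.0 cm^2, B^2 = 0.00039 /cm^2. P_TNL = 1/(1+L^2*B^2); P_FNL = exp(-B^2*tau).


k_inf = eta*f*p*eps = 1.507*0.931*0.898*1.049 = 1.321645
P_TNL = 1/(1 + L^2*B^2) = 1/(1 + 4.4*0.00039) = 0.9982869
P_FNL = exp(-B^2*tau) = exp(-0.00039*30.0) = 0.9883682
k_eff = k_inf * P_TNL * P_FNL = 1.321645 * 0.9982869 * 0.9883682
k_eff = 1.3040

1.3040


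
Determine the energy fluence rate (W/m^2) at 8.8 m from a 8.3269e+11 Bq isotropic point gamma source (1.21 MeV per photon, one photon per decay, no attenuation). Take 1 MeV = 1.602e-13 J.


psi = A * E * 1.602e-13 / (4*pi*r^2)
psi = 8.3269e+11 * 1.21 * 1.602e-13 / (4*pi*8.8^2)
psi = 1.6587e-04 W/m^2

1.6587e-04


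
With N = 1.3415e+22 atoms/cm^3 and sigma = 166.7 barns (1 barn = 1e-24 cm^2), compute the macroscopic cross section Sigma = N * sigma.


Sigma = N * sigma_barns * 1e-24
Sigma = 1.3415e+22 * 166.7 * 1e-24
Sigma = 2.2363 /cm

2.2363


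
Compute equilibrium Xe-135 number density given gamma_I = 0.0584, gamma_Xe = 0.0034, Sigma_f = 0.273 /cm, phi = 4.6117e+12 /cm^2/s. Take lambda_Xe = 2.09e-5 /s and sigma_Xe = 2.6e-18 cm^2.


Xe_eq = (gamma_I + gamma_Xe) * Sigma_f * phi / (lambda_Xe + sigma_Xe * phi)
Numerator = (0.0584 + 0.0034) * 0.273 * 4.6117e+12 = 7.780584e+10
Denominator = 2.09e-5 + 2.6e-18 * 4.6117e+12 = 3.289042e-05
Xe_eq = 7.780584e+10 / 3.289042e-05 = 2.3656e+15 /cm^3

2.3656e+15


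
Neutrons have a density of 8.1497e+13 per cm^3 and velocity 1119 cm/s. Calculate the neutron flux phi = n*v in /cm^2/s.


phi = n * v
phi = 8.1497e+13 * 1119
phi = 9.1195e+16 /cm^2/s

9.1195e+16


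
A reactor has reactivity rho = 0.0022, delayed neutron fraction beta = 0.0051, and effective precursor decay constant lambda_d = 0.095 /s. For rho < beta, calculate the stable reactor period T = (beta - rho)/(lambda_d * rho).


T = (beta - rho) / (lambda_d * rho)
T = (0.0051 - 0.0022) / (0.095 * 0.0022)
T = 13.876 s

13.876


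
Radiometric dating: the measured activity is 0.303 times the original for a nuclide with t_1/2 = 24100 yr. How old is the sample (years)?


lambda = ln(2) / t_half = ln(2) / 24100 = 2.876129e-05 /yr
t = -ln(A/A0) / lambda
t = -ln(0.303) / 2.876129e-05
t = 41515 yr

41515


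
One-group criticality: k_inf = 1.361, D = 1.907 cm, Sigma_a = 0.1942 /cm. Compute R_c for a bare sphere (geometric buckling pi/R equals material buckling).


L^2 = D / Sigma_a = 1.907 / 0.1942 = 9.819773 cm^2
B_m^2 = (k_inf - 1) / L^2 = (1.361 - 1) / 9.819773 = 0.03676256 /cm^2
For a bare sphere: B_g = pi/R, so R_c = pi / sqrt(B_m^2)
R_c = pi / sqrt(0.03676256) = 16.385 cm

16.385


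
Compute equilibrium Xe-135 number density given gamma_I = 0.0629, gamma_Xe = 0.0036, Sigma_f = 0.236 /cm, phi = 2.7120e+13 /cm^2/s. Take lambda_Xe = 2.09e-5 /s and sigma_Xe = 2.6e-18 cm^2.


Xe_eq = (gamma_I + gamma_Xe) * Sigma_f * phi / (lambda_Xe + sigma_Xe * phi)
Numerator = (0.0629 + 0.0036) * 0.236 * 2.7120e+13 = 4.256213e+11
Denominator = 2.09e-5 + 2.6e-18 * 2.7120e+13 = 9.141200e-05
Xe_eq = 4.256213e+11 / 9.141200e-05 = 4.6561e+15 /cm^3

4.6561e+15


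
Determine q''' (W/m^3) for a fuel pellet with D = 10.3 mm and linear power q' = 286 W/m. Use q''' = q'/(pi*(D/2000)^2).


r = D / 2 / 1000 = 10.3 / 2 / 1000 = 0.00515 m
q''' = q' / (pi * r^2)
q''' = 286 / (pi * 0.00515^2)
q''' = 3.4324e+06 W/m^3

3.4324e+06


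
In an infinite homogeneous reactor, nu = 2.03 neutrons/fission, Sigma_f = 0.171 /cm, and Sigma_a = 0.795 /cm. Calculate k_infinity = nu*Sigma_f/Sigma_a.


k_inf = nu * Sigma_f / Sigma_a
k_inf = 2.03 * 0.171 / 0.795
k_inf = 0.43664

0.43664


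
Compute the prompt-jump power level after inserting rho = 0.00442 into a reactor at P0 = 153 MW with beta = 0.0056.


P1/P0 = beta / (beta - rho)
P1/P0 = 0.0056 / (0.0056 - 0.00442) = 4.745763
P1 = 153 * 4.745763 = 726.10 MW

726.10


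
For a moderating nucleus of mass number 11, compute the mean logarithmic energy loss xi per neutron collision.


xi = 1 + (A-1)^2/(2A) * ln((A-1)/(A+1))
xi = 1 + (11-1)^2/(2*11) * ln((11-1)/(11 +1))
xi = 0.17127

0.17127


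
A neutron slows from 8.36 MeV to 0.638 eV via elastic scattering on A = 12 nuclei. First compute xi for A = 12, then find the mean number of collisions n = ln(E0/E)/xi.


xi = 1 + (A-1)^2/(2A)*ln((A-1)/(A+1)) = 0.1577690 (for A = 12)
n = ln(E0/E) / xi
n = ln(8.36e6 / 0.638) / 0.1577690
n = ln(1.310345e+07) / 0.1577690 = 103.88

103.88


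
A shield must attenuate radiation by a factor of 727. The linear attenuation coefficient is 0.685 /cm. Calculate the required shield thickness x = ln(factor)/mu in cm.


x = ln(factor) / mu
x = ln(727) / 0.685
x = 9.6189 cm

9.6189


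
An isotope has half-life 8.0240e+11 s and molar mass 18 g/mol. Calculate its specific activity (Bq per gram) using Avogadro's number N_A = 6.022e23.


lambda = ln(2) / t_half = ln(2) / 8.0240e+11 = 8.638424e-13 /s
SA = lambda * N_A / M
SA = 8.638424e-13 * 6.022e23 / 18
SA = 2.8900e+10 Bq/g

2.8900e+10


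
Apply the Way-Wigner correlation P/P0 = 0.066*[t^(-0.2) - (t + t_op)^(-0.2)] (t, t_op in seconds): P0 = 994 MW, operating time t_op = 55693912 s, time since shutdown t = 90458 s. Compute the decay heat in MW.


P/P0 = 0.066 * [t^(-0.2) - (t + t_op)^(-0.2)]
P/P0 = 0.066 * [90458^(-0.2) - (90458 + 55693912)^(-0.2)]
P/P0 = 0.066 * [0.1020259 - 0.02822913] = 0.004870587
P = 994 * 0.004870587 = 4.8414 MW

4.8414


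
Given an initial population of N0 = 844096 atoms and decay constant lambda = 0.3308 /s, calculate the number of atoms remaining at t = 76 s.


N = N0 * exp(-lambda * t)
N = 844096 * exp(-0.3308 * 76)
N = 1.0183e-05

1.0183e-05


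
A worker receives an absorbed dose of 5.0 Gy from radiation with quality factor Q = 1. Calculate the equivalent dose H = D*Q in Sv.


H = D * Q
H = 5.0 * 1
H = 5.0000 Sv

5.0000


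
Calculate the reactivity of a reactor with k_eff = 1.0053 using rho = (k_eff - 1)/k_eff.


rho = (k_eff - 1) / k_eff
rho = (1.0053 - 1) / 1.0053
rho = 0.0052721

0.0052721


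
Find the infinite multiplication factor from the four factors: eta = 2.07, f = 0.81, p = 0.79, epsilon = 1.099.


k_inf = eta * f * p * epsilon
k_inf = 2.07 * 0.81 * 0.79 * 1.099
k_inf = 1.4557

1.4557


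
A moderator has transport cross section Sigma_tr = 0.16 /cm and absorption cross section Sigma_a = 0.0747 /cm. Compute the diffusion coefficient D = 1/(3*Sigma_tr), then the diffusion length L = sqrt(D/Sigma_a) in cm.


D = 1 / (3 * Sigma_tr) = 1 / (3 * 0.16) = 2.083333 cm
L = sqrt(D / Sigma_a)
L = sqrt(2.083333 / 0.0747)
L = 5.2810 cm

5.2810


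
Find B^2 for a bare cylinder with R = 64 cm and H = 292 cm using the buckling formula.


B^2 = (2.405/R)^2 + (pi/H)^2
B^2 = (2.405/64)^2 + (pi/292)^2
B^2 = 0.0015279 /cm^2

0.0015279


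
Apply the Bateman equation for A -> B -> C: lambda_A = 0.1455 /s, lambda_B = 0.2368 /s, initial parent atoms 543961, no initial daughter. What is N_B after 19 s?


N_B(t) = lambda_A * N_A0 / (lambda_B - lambda_A) * [exp(-lambda_A*t) - exp(-lambda_B*t)]
exp(-0.1455*19) = 0.06300760; exp(-0.2368*19) = 0.01111789
N_B = 0.1455 * 543961 / (0.2368 - 0.1455) * (0.06300760 - 0.01111789)
N_B = 44982

44982


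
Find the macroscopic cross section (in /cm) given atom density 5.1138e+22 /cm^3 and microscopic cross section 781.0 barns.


Sigma = N * sigma_barns * 1e-24
Sigma = 5.1138e+22 * 781.0 * 1e-24
Sigma = 39.939 /cm

39.939


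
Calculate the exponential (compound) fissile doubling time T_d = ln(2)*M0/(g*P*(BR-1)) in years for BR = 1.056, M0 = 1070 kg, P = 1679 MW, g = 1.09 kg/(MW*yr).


Breeding gain G = BR - 1 = 1.056 - 1 = 0.056
Fissile production rate = g * P * G = 1.09 * 1679 * 0.056 = 102.48616 kg/yr
T_d = ln(2) * M0 / (g * P * G)
T_d = ln(2) * 1070 / 102.48616 = 7.2368 yr

7.2368


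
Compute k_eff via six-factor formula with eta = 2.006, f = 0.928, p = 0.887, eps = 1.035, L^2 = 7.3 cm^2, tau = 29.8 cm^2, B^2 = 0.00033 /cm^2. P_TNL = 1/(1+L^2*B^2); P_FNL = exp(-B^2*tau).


k_inf = eta*f*p*eps = 2.006*0.928*0.887*1.035 = 1.709003
P_TNL = 1/(1 + L^2*B^2) = 1/(1 + 7.3*0.00033) = 0.9975968
P_FNL = exp(-B^2*tau) = exp(-0.00033*29.8) = 0.9902142
k_eff = k_inf * P_TNL * P_FNL = 1.709003 * 0.9975968 * 0.9902142
k_eff = 1.6882

1.6882


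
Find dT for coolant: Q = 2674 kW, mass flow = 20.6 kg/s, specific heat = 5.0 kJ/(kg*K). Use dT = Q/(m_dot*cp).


dT = Q / (m_dot * cp)
dT = 2674 / (20.6 * 5.0)
dT = 25.961 C

25.961
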